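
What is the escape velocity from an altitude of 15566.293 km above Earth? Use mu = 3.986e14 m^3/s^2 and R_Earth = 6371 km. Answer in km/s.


r = 6371.0 + 15566.293 = 21937.2930 km = 2.1937293e+07 m
v_esc = sqrt(2*mu/r) = sqrt(2*3.986e14 / 2.1937293e+07)
v_esc = 6028.2621 m/s = 6.0283 km/s

6.0283 km/s


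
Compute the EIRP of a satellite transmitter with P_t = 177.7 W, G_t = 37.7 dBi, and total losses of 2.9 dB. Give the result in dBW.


Pt = 177.7 W = 22.4969 dBW
EIRP = Pt_dBW + Gt - losses = 22.4969 + 37.7 - 2.9 = 57.2969 dBW

57.2969 dBW


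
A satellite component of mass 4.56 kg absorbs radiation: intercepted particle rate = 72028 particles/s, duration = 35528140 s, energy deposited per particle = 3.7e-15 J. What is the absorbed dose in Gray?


Total energy deposited = rate * time * E_per
  = 72028 * 35528140 * 3.7e-15 = 0.009468377 J
Dose = E_total / mass = 0.009468377 / 4.56
Dose = 0.002076399 Gy

0.0021 Gy


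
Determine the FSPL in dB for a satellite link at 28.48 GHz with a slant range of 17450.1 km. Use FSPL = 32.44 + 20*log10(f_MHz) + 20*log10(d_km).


f = 28.48 GHz = 28480.0000 MHz
d = 17450.1 km
FSPL = 32.44 + 20*log10(28480.0000) + 20*log10(17450.1)
FSPL = 32.44 + 89.0908 + 84.8360
FSPL = 206.3668 dB

206.3668 dB


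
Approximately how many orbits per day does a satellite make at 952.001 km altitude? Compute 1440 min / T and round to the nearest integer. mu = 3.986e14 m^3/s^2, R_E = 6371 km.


r = 7.323001e+06 m
T = 2*pi*sqrt(r^3/mu) = 6236.5565 s = 103.9426 min
revs/day = 1440 / 103.9426 = 13.8538
Rounded: 14 revolutions per day

14 revolutions per day


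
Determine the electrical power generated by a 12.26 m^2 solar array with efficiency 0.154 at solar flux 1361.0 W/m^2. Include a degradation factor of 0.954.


P = area * eta * S * degradation
P = 12.26 * 0.154 * 1361.0 * 0.954
P = 2451.4198 W

2451.4198 W


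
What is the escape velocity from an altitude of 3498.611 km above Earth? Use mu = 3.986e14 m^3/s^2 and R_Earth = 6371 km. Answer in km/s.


r = 6371.0 + 3498.611 = 9869.6110 km = 9.869611e+06 m
v_esc = sqrt(2*mu/r) = sqrt(2*3.986e14 / 9.869611e+06)
v_esc = 8987.3908 m/s = 8.9874 km/s

8.9874 km/s


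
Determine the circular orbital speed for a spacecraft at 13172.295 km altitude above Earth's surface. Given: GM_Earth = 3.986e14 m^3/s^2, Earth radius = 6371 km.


r = R_E + alt = 6371.0 + 13172.295 = 19543.2950 km = 1.9543295e+07 m
v = sqrt(mu/r) = sqrt(3.986e14 / 1.9543295e+07) = 4516.1645 m/s = 4.5162 km/s

4.5162 km/s


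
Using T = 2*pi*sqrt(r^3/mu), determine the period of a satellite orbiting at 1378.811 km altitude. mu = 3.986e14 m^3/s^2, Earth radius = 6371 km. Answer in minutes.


r = 7749.8110 km = 7.749811e+06 m
T = 2*pi*sqrt(r^3/mu) = 2*pi*sqrt(4.6545032e+20 / 3.986e14)
T = 6789.6578 s = 113.1610 min

113.1610 minutes


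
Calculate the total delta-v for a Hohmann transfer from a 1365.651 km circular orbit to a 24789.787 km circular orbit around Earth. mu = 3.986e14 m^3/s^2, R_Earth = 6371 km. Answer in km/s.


r1 = 7736.6510 km = 7.736651e+06 m
r2 = 31160.7870 km = 3.1160787e+07 m
dv1 = sqrt(mu/r1)*(sqrt(2*r2/(r1+r2)) - 1) = 1907.7292 m/s
dv2 = sqrt(mu/r2)*(1 - sqrt(2*r1/(r1+r2))) = 1320.7779 m/s
total dv = |dv1| + |dv2| = 1907.7292 + 1320.7779 = 3228.5071 m/s = 3.2285 km/s

3.2285 km/s


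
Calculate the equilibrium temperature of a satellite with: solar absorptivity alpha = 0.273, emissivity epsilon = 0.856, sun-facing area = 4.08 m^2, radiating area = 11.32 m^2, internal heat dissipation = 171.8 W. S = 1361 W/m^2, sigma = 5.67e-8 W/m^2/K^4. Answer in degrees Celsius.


Numerator = alpha*S*A_sun + Q_int = 0.273*1361*4.08 + 171.8 = 1687.7362 W
Denominator = eps*sigma*A_rad = 0.856*5.67e-8*11.32 = 5.4941846e-07 W/K^4
T^4 = 3.0718593e+09 K^4
T = 235.4238 K = -37.7262 C

-37.7262 degrees Celsius


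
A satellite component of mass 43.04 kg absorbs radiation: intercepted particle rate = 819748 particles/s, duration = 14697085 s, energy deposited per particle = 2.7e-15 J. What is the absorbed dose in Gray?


Total energy deposited = rate * time * E_per
  = 819748 * 14697085 * 2.7e-15 = 0.03252935 J
Dose = E_total / mass = 0.03252935 / 43.04
Dose = 7.5579336e-04 Gy

7.5579e-04 Gy


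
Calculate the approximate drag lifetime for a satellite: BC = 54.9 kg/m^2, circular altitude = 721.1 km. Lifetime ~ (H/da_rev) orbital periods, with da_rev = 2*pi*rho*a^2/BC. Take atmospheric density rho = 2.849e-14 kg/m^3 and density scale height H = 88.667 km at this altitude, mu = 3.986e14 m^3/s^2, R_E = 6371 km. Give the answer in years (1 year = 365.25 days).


a = R_E + alt = 7092.1000 km = 7.0921e+06 m
da_rev = 2*pi*rho*a^2/BC = 2*pi*2.849e-14*(7.0921e+06)^2/54.9 = 0.1640022 m per revolution
N = H/da_rev = 88667.0000 m / 0.1640022 m = 540645.1859 revolutions
P = 2*pi*sqrt(a^3/mu) = 5943.9274 s
lifetime = N*P = 540645.1859 * 5943.9274 = 3.2135557e+09 s = 37193.9322 days
years = 37193.9322 / 365.25 = 101.8314 years

101.8314 years


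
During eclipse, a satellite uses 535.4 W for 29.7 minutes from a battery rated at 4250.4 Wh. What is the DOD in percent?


E_used = P * t / 60 = 535.4 * 29.7 / 60 = 265.0230 Wh
DOD = E_used / E_total * 100 = 265.0230 / 4250.4 * 100
DOD = 6.2352 %

6.2352 %


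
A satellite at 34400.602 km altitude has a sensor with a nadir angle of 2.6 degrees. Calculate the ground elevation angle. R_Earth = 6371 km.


r = R_E + alt = 40771.6020 km
Law of sines in the satellite / Earth-center / ground-point triangle:
  sin(nadir)/R_E = sin(90 + el)/r  =>  cos(el) = (r/R_E)*sin(nadir)
cos(el) = (40771.6020 / 6371.0000) * sin(2.6 deg) = 0.2903032
el = arccos(0.2903032) = 73.1239 deg
(Earth-central angle = 90 - nadir - el = 14.2761 deg)

73.1239 degrees


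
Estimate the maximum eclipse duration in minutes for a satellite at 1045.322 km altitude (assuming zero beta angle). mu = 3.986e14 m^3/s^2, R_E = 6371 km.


r = 7416.3220 km
T = 105.9358 min
Eclipse fraction = arcsin(R_E/r)/pi = arcsin(6371.0000/7416.3220)/pi
= arcsin(0.8590512)/pi = 0.3289456
Eclipse duration = 0.3289456 * 105.9358 = 34.8471 min

34.8471 minutes


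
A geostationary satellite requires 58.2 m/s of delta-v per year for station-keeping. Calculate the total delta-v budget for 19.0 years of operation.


dV = rate * years = 58.2 * 19.0
dV = 1105.8000 m/s

1105.8000 m/s


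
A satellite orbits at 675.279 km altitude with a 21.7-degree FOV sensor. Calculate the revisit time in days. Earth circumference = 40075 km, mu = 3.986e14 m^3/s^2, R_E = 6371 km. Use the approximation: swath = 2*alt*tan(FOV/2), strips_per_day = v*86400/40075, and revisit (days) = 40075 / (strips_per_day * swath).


swath = 2*675.279*tan(0.1893682) = 258.8544 km
v = sqrt(mu/r) = 7521.2276 m/s = 7.5212 km/s
strips/day = v*86400/40075 = 7.5212*86400/40075 = 16.2154
coverage/day = strips * swath = 16.2154 * 258.8544 = 4197.4398 km
revisit = 40075 / 4197.4398 = 9.5475 days

9.5475 days


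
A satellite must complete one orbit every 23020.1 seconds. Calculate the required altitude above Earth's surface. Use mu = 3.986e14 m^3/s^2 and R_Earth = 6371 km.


T = 23020.1 s
r = (mu*T^2/(4*pi^2))^(1/3) = (3.986e14 * 23020.1^2 / (4*pi^2))^(1/3)
r = 1.7490303e+07 m = 17490.3026 km
alt = r - R_E = 17490.3026 - 6371 = 11119.3026 km

11119.3026 km


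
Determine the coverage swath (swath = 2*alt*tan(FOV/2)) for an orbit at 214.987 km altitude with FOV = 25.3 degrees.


FOV = 25.3 deg = 0.4415683 rad
swath = 2 * alt * tan(FOV/2) = 2 * 214.987 * tan(0.2207842)
swath = 2 * 214.987 * 0.2244429
swath = 96.5046 km

96.5046 km


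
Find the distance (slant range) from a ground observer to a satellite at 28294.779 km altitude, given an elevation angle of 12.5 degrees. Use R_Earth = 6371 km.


h = 28294.779 km, el = 12.5 deg
d = -R_E*sin(el) + sqrt((R_E*sin(el))^2 + 2*R_E*h + h^2)
d = -6371.0000*sin(0.2181662) + sqrt((6371.0000*0.2164396)^2 + 2*6371.0000*28294.779 + 28294.779^2)
d = 32724.2604 km

32724.2604 km


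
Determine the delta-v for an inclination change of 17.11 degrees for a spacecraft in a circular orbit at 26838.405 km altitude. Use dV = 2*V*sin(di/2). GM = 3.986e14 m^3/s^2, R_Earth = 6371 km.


r = 33209.4050 km = 3.3209405e+07 m
V = sqrt(mu/r) = 3464.4803 m/s
di = 17.11 deg = 0.2986258 rad
dV = 2*V*sin(di/2) = 2*3464.4803*sin(0.1493129)
dV = 1030.7434 m/s = 1.0307 km/s

1.0307 km/s


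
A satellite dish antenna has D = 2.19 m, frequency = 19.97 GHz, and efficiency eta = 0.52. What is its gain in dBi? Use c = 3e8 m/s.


lambda = c/f = 3e8 / 1.997e+10 = 0.01502253 m
G = eta*(pi*D/lambda)^2 = 0.52*(pi*2.19/0.01502253)^2
G = 109069.9060 (linear)
G = 10*log10(109069.9060) = 50.3770 dBi

50.3770 dBi


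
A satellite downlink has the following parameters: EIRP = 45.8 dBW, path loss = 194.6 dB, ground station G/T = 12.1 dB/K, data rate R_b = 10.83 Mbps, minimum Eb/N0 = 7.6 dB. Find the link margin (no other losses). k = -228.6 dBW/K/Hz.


C/N0 = EIRP - FSPL + G/T - k = 45.8 - 194.6 + 12.1 - (-228.6)
C/N0 = 91.9000 dB-Hz
R_b = 10.83 Mbps = 1.083e+07 bps -> 10*log10(R_b) = 70.3463 dB-Hz
Eb/N0 = C/N0 - 10*log10(R_b) = 91.9000 - 70.3463 = 21.5537 dB
Margin = Eb/N0 - Eb/N0_req = 21.5537 - 7.6 = 13.9537 dB (link closes)

13.9537 dB


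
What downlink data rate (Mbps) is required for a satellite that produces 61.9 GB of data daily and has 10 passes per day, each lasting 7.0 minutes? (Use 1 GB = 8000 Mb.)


total contact time = 10 * 7.0 * 60 = 4200.0000 s
data = 61.9 GB = 495200.0000 Mb
rate = 495200.0000 / 4200.0000 = 117.9048 Mbps

117.9048 Mbps


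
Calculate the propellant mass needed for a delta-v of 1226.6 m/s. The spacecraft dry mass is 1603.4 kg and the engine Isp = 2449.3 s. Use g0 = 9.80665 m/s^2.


ve = Isp * g0 = 2449.3 * 9.80665 = 24019.427845 m/s
mass ratio = exp(dv/ve) = exp(1226.6/24019.427845) = 1.05239340
m_prop = m_dry * (mr - 1) = 1603.4 * (1.05239340 - 1)
m_prop = 84.0076 kg

84.0076 kg


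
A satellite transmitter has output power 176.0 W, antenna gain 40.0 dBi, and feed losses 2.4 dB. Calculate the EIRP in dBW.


Pt = 176.0 W = 22.4551 dBW
EIRP = Pt_dBW + Gt - losses = 22.4551 + 40.0 - 2.4 = 60.0551 dBW

60.0551 dBW


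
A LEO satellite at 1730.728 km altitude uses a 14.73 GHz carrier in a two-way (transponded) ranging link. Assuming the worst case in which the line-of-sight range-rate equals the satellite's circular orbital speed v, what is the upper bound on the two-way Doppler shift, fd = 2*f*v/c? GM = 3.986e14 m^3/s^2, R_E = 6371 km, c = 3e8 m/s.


r = 8.101728e+06 m
v = sqrt(mu/r) = 7014.2270 m/s (worst-case radial velocity)
f = 14.73 GHz = 1.473e+10 Hz
fd = 2*f*v/c = 2*1.473e+10*7014.2270/3.0e+08
fd = 688797.0933 Hz

688797.0933 Hz


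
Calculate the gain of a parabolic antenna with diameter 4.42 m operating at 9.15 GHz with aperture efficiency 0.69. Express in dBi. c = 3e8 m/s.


lambda = c/f = 3e8 / 9.15e+09 = 0.03278689 m
G = eta*(pi*D/lambda)^2 = 0.69*(pi*4.42/0.03278689)^2
G = 123763.6342 (linear)
G = 10*log10(123763.6342) = 50.9259 dBi

50.9259 dBi


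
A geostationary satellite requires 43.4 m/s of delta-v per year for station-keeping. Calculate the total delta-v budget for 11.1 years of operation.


dV = rate * years = 43.4 * 11.1
dV = 481.7400 m/s

481.7400 m/s


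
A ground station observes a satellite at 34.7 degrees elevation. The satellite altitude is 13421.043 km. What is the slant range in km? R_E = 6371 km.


h = 13421.043 km, el = 34.7 deg
d = -R_E*sin(el) + sqrt((R_E*sin(el))^2 + 2*R_E*h + h^2)
d = -6371.0000*sin(0.6056293) + sqrt((6371.0000*0.5692795)^2 + 2*6371.0000*13421.043 + 13421.043^2)
d = 15459.4918 km

15459.4918 km


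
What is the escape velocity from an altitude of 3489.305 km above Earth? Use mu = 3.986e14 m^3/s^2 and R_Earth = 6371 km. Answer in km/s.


r = 6371.0 + 3489.305 = 9860.3050 km = 9.860305e+06 m
v_esc = sqrt(2*mu/r) = sqrt(2*3.986e14 / 9.860305e+06)
v_esc = 8991.6309 m/s = 8.9916 km/s

8.9916 km/s


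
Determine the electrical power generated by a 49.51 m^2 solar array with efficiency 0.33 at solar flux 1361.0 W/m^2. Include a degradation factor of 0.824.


P = area * eta * S * degradation
P = 49.51 * 0.33 * 1361.0 * 0.824
P = 18322.8153 W

18322.8153 W


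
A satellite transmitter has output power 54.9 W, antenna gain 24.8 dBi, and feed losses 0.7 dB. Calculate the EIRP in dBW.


Pt = 54.9 W = 17.3957 dBW
EIRP = Pt_dBW + Gt - losses = 17.3957 + 24.8 - 0.7 = 41.4957 dBW

41.4957 dBW


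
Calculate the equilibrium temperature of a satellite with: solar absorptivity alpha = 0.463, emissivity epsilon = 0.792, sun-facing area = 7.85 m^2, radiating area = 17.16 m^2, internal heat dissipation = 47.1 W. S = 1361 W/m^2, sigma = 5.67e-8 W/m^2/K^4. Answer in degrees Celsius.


Numerator = alpha*S*A_sun + Q_int = 0.463*1361*7.85 + 47.1 = 4993.7226 W
Denominator = eps*sigma*A_rad = 0.792*5.67e-8*17.16 = 7.7059382e-07 W/K^4
T^4 = 6.4803563e+09 K^4
T = 283.7264 K = 10.5764 C

10.5764 degrees Celsius


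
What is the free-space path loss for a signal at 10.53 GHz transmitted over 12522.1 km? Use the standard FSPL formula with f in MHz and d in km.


f = 10.53 GHz = 10530.0000 MHz
d = 12522.1 km
FSPL = 32.44 + 20*log10(10530.0000) + 20*log10(12522.1)
FSPL = 32.44 + 80.4486 + 81.9535
FSPL = 194.8421 dB

194.8421 dB


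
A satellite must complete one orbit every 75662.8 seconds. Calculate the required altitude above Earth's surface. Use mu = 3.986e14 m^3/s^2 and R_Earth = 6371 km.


T = 75662.8 s
r = (mu*T^2/(4*pi^2))^(1/3) = (3.986e14 * 75662.8^2 / (4*pi^2))^(1/3)
r = 3.8664654e+07 m = 38664.6537 km
alt = r - R_E = 38664.6537 - 6371 = 32293.6537 km

32293.6537 km


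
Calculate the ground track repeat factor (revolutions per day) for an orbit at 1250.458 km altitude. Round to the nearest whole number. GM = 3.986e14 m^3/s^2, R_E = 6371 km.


r = 7.621458e+06 m
T = 2*pi*sqrt(r^3/mu) = 6621.6819 s = 110.3614 min
revs/day = 1440 / 110.3614 = 13.0480
Rounded: 13 revolutions per day

13 revolutions per day


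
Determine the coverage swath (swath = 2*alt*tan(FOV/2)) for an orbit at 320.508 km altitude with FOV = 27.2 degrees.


FOV = 27.2 deg = 0.4747296 rad
swath = 2 * alt * tan(FOV/2) = 2 * 320.508 * tan(0.2373648)
swath = 2 * 320.508 * 0.2419255
swath = 155.0781 km

155.0781 km


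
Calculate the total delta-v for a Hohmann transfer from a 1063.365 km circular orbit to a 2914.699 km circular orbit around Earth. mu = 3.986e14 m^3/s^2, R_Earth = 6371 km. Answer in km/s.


r1 = 7434.3650 km = 7.434365e+06 m
r2 = 9285.6990 km = 9.285699e+06 m
dv1 = sqrt(mu/r1)*(sqrt(2*r2/(r1+r2)) - 1) = 394.7410 m/s
dv2 = sqrt(mu/r2)*(1 - sqrt(2*r1/(r1+r2))) = 373.3639 m/s
total dv = |dv1| + |dv2| = 394.7410 + 373.3639 = 768.1049 m/s = 0.7681049 km/s

0.7681 km/s


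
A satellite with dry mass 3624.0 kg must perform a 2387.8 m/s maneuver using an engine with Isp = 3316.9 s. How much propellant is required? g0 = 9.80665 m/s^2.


ve = Isp * g0 = 3316.9 * 9.80665 = 32527.677385 m/s
mass ratio = exp(dv/ve) = exp(2387.8/32527.677385) = 1.07616980
m_prop = m_dry * (mr - 1) = 3624.0 * (1.07616980 - 1)
m_prop = 276.0393 kg

276.0393 kg


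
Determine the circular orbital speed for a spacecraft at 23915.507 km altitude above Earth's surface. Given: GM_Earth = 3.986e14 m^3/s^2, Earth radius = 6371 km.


r = R_E + alt = 6371.0 + 23915.507 = 30286.5070 km = 3.0286507e+07 m
v = sqrt(mu/r) = sqrt(3.986e14 / 3.0286507e+07) = 3627.8060 m/s = 3.6278 km/s

3.6278 km/s


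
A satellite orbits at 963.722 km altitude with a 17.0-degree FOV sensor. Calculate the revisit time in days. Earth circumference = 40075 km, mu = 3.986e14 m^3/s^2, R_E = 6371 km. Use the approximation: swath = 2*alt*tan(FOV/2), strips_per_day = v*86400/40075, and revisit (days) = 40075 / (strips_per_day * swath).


swath = 2*963.722*tan(0.148353) = 288.0584 km
v = sqrt(mu/r) = 7371.8556 m/s = 7.3719 km/s
strips/day = v*86400/40075 = 7.3719*86400/40075 = 15.8934
coverage/day = strips * swath = 15.8934 * 288.0584 = 4578.2302 km
revisit = 40075 / 4578.2302 = 8.7534 days

8.7534 days


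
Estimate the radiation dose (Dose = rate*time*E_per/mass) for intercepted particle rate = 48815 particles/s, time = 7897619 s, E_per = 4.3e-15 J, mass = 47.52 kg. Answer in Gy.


Total energy deposited = rate * time * E_per
  = 48815 * 7897619 * 4.3e-15 = 0.001657746 J
Dose = E_total / mass = 0.001657746 / 47.52
Dose = 3.4885222e-05 Gy

3.4885e-05 Gy


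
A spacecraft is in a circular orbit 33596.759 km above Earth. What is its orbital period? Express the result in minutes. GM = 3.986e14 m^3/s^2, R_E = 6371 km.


r = 39967.7590 km = 3.9967759e+07 m
T = 2*pi*sqrt(r^3/mu) = 2*pi*sqrt(6.3845368e+22 / 3.986e14)
T = 79519.9170 s = 1325.3320 min

1325.3320 minutes


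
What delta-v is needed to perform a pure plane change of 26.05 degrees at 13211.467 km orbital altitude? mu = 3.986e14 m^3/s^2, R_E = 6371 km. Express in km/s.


r = 19582.4670 km = 1.9582467e+07 m
V = sqrt(mu/r) = 4511.6453 m/s
di = 26.05 deg = 0.4546583 rad
dV = 2*V*sin(di/2) = 2*4511.6453*sin(0.2273291)
dV = 2033.6348 m/s = 2.0336 km/s

2.0336 km/s


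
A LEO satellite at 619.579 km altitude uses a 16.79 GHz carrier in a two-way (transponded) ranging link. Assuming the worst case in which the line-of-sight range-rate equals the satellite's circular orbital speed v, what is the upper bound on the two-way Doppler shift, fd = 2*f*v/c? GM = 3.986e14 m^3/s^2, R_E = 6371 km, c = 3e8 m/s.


r = 6.990579e+06 m
v = sqrt(mu/r) = 7551.1322 m/s (worst-case radial velocity)
f = 16.79 GHz = 1.679e+10 Hz
fd = 2*f*v/c = 2*1.679e+10*7551.1322/3.0e+08
fd = 845223.3966 Hz

845223.3966 Hz


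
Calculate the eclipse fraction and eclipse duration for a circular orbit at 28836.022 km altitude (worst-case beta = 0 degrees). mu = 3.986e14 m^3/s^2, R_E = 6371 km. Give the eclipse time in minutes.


r = 35207.0220 km
T = 1095.7309 min
Eclipse fraction = arcsin(R_E/r)/pi = arcsin(6371.0000/35207.0220)/pi
= arcsin(0.1809582)/pi = 0.05791988
Eclipse duration = 0.05791988 * 1095.7309 = 63.4646 min

63.4646 minutes


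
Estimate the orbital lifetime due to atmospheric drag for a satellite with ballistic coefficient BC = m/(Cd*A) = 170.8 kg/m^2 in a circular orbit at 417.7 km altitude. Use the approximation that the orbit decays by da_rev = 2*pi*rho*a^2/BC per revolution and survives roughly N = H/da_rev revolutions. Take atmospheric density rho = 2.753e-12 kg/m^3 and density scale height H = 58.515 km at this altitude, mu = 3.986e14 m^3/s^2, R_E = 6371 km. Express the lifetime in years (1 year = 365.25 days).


a = R_E + alt = 6788.7000 km = 6.7887e+06 m
da_rev = 2*pi*rho*a^2/BC = 2*pi*2.753e-12*(6.7887e+06)^2/170.8 = 4.667362 m per revolution
N = H/da_rev = 58515.0000 m / 4.667362 m = 12537.0617 revolutions
P = 2*pi*sqrt(a^3/mu) = 5566.6145 s
lifetime = N*P = 12537.0617 * 5566.6145 = 6.9788989e+07 s = 807.7429 days
years = 807.7429 / 365.25 = 2.2115 years

2.2115 years


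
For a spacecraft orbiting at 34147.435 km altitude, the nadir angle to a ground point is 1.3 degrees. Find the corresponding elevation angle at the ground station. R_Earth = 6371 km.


r = R_E + alt = 40518.4350 km
Law of sines in the satellite / Earth-center / ground-point triangle:
  sin(nadir)/R_E = sin(90 + el)/r  =>  cos(el) = (r/R_E)*sin(nadir)
cos(el) = (40518.4350 / 6371.0000) * sin(1.3 deg) = 0.1442874
el = arccos(0.1442874) = 81.7040 deg
(Earth-central angle = 90 - nadir - el = 6.9960 deg)

81.7040 degrees


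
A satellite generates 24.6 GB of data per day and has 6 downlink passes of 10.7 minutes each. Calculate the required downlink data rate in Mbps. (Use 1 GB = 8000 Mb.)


total contact time = 6 * 10.7 * 60 = 3852.0000 s
data = 24.6 GB = 196800.0000 Mb
rate = 196800.0000 / 3852.0000 = 51.0903 Mbps

51.0903 Mbps


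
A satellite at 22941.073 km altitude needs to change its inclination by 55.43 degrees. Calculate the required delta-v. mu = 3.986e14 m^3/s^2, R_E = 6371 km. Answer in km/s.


r = 29312.0730 km = 2.9312073e+07 m
V = sqrt(mu/r) = 3687.6134 m/s
di = 55.43 deg = 0.967436 rad
dV = 2*V*sin(di/2) = 2*3687.6134*sin(0.483718)
dV = 3430.0249 m/s = 3.4300 km/s

3.4300 km/s


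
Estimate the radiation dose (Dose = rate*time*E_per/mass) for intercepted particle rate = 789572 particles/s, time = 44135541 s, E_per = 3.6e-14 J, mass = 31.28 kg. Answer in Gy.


Total energy deposited = rate * time * E_per
  = 789572 * 44135541 * 3.6e-14 = 1.2545 J
Dose = E_total / mass = 1.2545 / 31.28
Dose = 0.04010661 Gy

0.0401 Gy


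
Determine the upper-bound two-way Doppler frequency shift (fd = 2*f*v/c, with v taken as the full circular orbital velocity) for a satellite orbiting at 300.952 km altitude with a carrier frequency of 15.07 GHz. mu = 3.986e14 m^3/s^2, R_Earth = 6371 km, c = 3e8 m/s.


r = 6.671952e+06 m
v = sqrt(mu/r) = 7729.3361 m/s (worst-case radial velocity)
f = 15.07 GHz = 1.507e+10 Hz
fd = 2*f*v/c = 2*1.507e+10*7729.3361/3.0e+08
fd = 776540.6302 Hz

776540.6302 Hz


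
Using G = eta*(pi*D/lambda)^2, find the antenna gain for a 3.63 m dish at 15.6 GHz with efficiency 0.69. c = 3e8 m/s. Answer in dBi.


lambda = c/f = 3e8 / 1.56e+10 = 0.01923077 m
G = eta*(pi*D/lambda)^2 = 0.69*(pi*3.63/0.01923077)^2
G = 242643.5624 (linear)
G = 10*log10(242643.5624) = 53.8497 dBi

53.8497 dBi


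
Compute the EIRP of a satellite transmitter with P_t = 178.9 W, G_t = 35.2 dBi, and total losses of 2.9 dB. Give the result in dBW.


Pt = 178.9 W = 22.5261 dBW
EIRP = Pt_dBW + Gt - losses = 22.5261 + 35.2 - 2.9 = 54.8261 dBW

54.8261 dBW


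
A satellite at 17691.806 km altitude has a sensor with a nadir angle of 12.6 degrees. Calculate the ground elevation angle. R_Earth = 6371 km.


r = R_E + alt = 24062.8060 km
Law of sines in the satellite / Earth-center / ground-point triangle:
  sin(nadir)/R_E = sin(90 + el)/r  =>  cos(el) = (r/R_E)*sin(nadir)
cos(el) = (24062.8060 / 6371.0000) * sin(12.6 deg) = 0.8239112
el = arccos(0.8239112) = 34.5217 deg
(Earth-central angle = 90 - nadir - el = 42.8783 deg)

34.5217 degrees


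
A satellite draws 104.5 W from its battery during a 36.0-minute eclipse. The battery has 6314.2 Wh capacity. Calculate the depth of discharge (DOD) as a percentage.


E_used = P * t / 60 = 104.5 * 36.0 / 60 = 62.7000 Wh
DOD = E_used / E_total * 100 = 62.7000 / 6314.2 * 100
DOD = 0.9929999 %

0.9930 %


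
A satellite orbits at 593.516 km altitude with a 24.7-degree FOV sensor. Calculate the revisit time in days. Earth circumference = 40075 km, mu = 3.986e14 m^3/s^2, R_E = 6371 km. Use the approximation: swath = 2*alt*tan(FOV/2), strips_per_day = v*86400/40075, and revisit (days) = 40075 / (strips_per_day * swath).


swath = 2*593.516*tan(0.2155482) = 259.9002 km
v = sqrt(mu/r) = 7565.2481 m/s = 7.5652 km/s
strips/day = v*86400/40075 = 7.5652*86400/40075 = 16.3104
coverage/day = strips * swath = 16.3104 * 259.9002 = 4239.0637 km
revisit = 40075 / 4239.0637 = 9.4537 days

9.4537 days


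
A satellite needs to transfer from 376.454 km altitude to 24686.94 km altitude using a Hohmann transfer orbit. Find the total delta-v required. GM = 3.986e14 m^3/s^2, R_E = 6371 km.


r1 = 6747.4540 km = 6.747454e+06 m
r2 = 31057.9400 km = 3.105794e+07 m
dv1 = sqrt(mu/r1)*(sqrt(2*r2/(r1+r2)) - 1) = 2166.0009 m/s
dv2 = sqrt(mu/r2)*(1 - sqrt(2*r1/(r1+r2))) = 1442.0904 m/s
total dv = |dv1| + |dv2| = 2166.0009 + 1442.0904 = 3608.0913 m/s = 3.6081 km/s

3.6081 km/s


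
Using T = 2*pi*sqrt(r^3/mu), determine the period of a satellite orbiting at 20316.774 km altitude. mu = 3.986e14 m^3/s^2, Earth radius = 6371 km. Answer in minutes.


r = 26687.7740 km = 2.6687774e+07 m
T = 2*pi*sqrt(r^3/mu) = 2*pi*sqrt(1.9008028e+22 / 3.986e14)
T = 43389.0107 s = 723.1502 min

723.1502 minutes


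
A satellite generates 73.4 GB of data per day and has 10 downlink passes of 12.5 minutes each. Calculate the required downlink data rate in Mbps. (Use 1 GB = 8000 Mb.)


total contact time = 10 * 12.5 * 60 = 7500.0000 s
data = 73.4 GB = 587200.0000 Mb
rate = 587200.0000 / 7500.0000 = 78.2933 Mbps

78.2933 Mbps


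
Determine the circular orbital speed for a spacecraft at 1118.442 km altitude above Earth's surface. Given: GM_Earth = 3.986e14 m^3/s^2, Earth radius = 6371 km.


r = R_E + alt = 6371.0 + 1118.442 = 7489.4420 km = 7.489442e+06 m
v = sqrt(mu/r) = sqrt(3.986e14 / 7.489442e+06) = 7295.3128 m/s = 7.2953 km/s

7.2953 km/s


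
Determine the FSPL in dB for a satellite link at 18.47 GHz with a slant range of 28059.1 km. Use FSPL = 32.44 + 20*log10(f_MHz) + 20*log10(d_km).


f = 18.47 GHz = 18470.0000 MHz
d = 28059.1 km
FSPL = 32.44 + 20*log10(18470.0000) + 20*log10(28059.1)
FSPL = 32.44 + 85.3293 + 88.9615
FSPL = 206.7308 dB

206.7308 dB


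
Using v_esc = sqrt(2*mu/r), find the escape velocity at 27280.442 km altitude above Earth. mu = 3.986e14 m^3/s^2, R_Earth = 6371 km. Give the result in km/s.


r = 6371.0 + 27280.442 = 33651.4420 km = 3.3651442e+07 m
v_esc = sqrt(2*mu/r) = sqrt(2*3.986e14 / 3.3651442e+07)
v_esc = 4867.2293 m/s = 4.8672 km/s

4.8672 km/s


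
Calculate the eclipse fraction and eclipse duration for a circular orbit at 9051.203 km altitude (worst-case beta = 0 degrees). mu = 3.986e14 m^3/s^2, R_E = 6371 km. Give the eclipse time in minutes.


r = 15422.2030 km
T = 317.6725 min
Eclipse fraction = arcsin(R_E/r)/pi = arcsin(6371.0000/15422.2030)/pi
= arcsin(0.4131057)/pi = 0.135556
Eclipse duration = 0.135556 * 317.6725 = 43.0624 min

43.0624 minutes


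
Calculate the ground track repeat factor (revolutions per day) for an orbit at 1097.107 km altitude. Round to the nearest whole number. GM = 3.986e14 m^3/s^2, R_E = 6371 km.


r = 7.468107e+06 m
T = 2*pi*sqrt(r^3/mu) = 6422.8387 s = 107.0473 min
revs/day = 1440 / 107.0473 = 13.4520
Rounded: 13 revolutions per day

13 revolutions per day


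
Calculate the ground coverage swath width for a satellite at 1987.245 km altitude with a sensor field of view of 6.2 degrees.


FOV = 6.2 deg = 0.1082104 rad
swath = 2 * alt * tan(FOV/2) = 2 * 1987.245 * tan(0.05410521)
swath = 2 * 1987.245 * 0.05415806
swath = 215.2507 km

215.2507 km


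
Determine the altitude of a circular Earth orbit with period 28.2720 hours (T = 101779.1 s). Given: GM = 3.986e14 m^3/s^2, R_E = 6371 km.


T = 101779.1 s
r = (mu*T^2/(4*pi^2))^(1/3) = (3.986e14 * 101779.1^2 / (4*pi^2))^(1/3)
r = 4.7115621e+07 m = 47115.6214 km
alt = r - R_E = 47115.6214 - 6371 = 40744.6214 km

40744.6214 km


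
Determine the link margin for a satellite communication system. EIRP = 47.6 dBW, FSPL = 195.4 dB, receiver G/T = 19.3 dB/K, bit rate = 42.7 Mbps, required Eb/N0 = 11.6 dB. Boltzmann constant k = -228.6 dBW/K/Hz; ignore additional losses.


C/N0 = EIRP - FSPL + G/T - k = 47.6 - 195.4 + 19.3 - (-228.6)
C/N0 = 100.1000 dB-Hz
R_b = 42.7 Mbps = 4.27e+07 bps -> 10*log10(R_b) = 76.3043 dB-Hz
Eb/N0 = C/N0 - 10*log10(R_b) = 100.1000 - 76.3043 = 23.7957 dB
Margin = Eb/N0 - Eb/N0_req = 23.7957 - 11.6 = 12.1957 dB (link closes)

12.1957 dB


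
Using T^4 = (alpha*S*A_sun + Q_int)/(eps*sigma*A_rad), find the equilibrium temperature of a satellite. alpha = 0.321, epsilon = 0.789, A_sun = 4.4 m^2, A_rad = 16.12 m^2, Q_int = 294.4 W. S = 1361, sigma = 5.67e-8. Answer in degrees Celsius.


Numerator = alpha*S*A_sun + Q_int = 0.321*1361*4.4 + 294.4 = 2216.6764 W
Denominator = eps*sigma*A_rad = 0.789*5.67e-8*16.12 = 7.2114916e-07 W/K^4
T^4 = 3.0738113e+09 K^4
T = 235.4612 K = -37.6888 C

-37.6888 degrees Celsius


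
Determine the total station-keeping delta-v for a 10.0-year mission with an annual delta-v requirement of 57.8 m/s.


dV = rate * years = 57.8 * 10.0
dV = 578.0000 m/s

578.0000 m/s


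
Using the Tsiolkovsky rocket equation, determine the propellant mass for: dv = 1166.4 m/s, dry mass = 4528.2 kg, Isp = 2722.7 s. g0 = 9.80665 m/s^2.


ve = Isp * g0 = 2722.7 * 9.80665 = 26700.565955 m/s
mass ratio = exp(dv/ve) = exp(1166.4/26700.565955) = 1.04465268
m_prop = m_dry * (mr - 1) = 4528.2 * (1.04465268 - 1)
m_prop = 202.1963 kg

202.1963 kg


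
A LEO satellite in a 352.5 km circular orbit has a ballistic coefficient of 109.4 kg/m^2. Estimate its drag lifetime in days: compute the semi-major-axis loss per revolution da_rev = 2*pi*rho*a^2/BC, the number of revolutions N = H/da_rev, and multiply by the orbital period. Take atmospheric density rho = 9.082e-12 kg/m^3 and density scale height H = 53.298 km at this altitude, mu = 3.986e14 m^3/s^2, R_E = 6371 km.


a = R_E + alt = 6723.5000 km = 6.7235e+06 m
da_rev = 2*pi*rho*a^2/BC = 2*pi*9.082e-12*(6.7235e+06)^2/109.4 = 23.579515 m per revolution
N = H/da_rev = 53298.0000 m / 23.579515 m = 2260.3519 revolutions
P = 2*pi*sqrt(a^3/mu) = 5486.6131 s
lifetime = N*P = 2260.3519 * 5486.6131 = 1.2401676e+07 s = 143.5379 days

143.5379 days


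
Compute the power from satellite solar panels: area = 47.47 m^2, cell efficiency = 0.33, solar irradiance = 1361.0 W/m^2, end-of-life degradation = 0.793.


P = area * eta * S * degradation
P = 47.47 * 0.33 * 1361.0 * 0.793
P = 16906.9195 W

16906.9195 W


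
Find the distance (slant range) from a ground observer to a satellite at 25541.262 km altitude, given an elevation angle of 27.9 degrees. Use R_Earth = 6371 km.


h = 25541.262 km, el = 27.9 deg
d = -R_E*sin(el) + sqrt((R_E*sin(el))^2 + 2*R_E*h + h^2)
d = -6371.0000*sin(0.4869469) + sqrt((6371.0000*0.4679298)^2 + 2*6371.0000*25541.262 + 25541.262^2)
d = 28430.4454 km

28430.4454 km


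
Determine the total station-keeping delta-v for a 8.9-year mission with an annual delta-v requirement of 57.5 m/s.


dV = rate * years = 57.5 * 8.9
dV = 511.7500 m/s

511.7500 m/s


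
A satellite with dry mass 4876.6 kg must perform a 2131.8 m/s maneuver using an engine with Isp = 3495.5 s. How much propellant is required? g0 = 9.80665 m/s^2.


ve = Isp * g0 = 3495.5 * 9.80665 = 34279.145075 m/s
mass ratio = exp(dv/ve) = exp(2131.8/34279.145075) = 1.06416389
m_prop = m_dry * (mr - 1) = 4876.6 * (1.06416389 - 1)
m_prop = 312.9016 kg

312.9016 kg


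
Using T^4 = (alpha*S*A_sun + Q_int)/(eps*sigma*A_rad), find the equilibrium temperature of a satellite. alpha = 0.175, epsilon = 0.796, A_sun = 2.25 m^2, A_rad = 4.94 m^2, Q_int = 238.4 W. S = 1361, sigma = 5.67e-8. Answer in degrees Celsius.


Numerator = alpha*S*A_sun + Q_int = 0.175*1361*2.25 + 238.4 = 774.2937 W
Denominator = eps*sigma*A_rad = 0.796*5.67e-8*4.94 = 2.2295801e-07 W/K^4
T^4 = 3.4728232e+09 K^4
T = 242.7564 K = -30.3936 C

-30.3936 degrees Celsius


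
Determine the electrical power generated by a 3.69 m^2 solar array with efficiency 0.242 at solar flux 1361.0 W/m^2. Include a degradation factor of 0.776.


P = area * eta * S * degradation
P = 3.69 * 0.242 * 1361.0 * 0.776
P = 943.1083 W

943.1083 W


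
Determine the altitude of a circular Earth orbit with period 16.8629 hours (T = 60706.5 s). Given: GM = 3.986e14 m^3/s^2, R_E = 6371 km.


T = 60706.5 s
r = (mu*T^2/(4*pi^2))^(1/3) = (3.986e14 * 60706.5^2 / (4*pi^2))^(1/3)
r = 3.3384841e+07 m = 33384.8413 km
alt = r - R_E = 33384.8413 - 6371 = 27013.8413 km

27013.8413 km


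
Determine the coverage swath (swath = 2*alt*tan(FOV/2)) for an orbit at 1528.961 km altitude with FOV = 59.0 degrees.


FOV = 59.0 deg = 1.0297 rad
swath = 2 * alt * tan(FOV/2) = 2 * 1528.961 * tan(0.5148721)
swath = 2 * 1528.961 * 0.5657728
swath = 1730.0890 km

1730.0890 km


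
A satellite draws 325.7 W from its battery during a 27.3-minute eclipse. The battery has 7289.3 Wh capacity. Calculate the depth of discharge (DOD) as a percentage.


E_used = P * t / 60 = 325.7 * 27.3 / 60 = 148.1935 Wh
DOD = E_used / E_total * 100 = 148.1935 / 7289.3 * 100
DOD = 2.0330 %

2.0330 %


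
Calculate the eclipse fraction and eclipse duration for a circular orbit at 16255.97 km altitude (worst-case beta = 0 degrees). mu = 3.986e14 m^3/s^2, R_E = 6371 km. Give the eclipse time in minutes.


r = 22626.9700 km
T = 564.5463 min
Eclipse fraction = arcsin(R_E/r)/pi = arcsin(6371.0000/22626.9700)/pi
= arcsin(0.2815666)/pi = 0.09085405
Eclipse duration = 0.09085405 * 564.5463 = 51.2913 min

51.2913 minutes


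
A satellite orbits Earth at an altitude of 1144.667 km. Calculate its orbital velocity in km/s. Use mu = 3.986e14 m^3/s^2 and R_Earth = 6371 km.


r = R_E + alt = 6371.0 + 1144.667 = 7515.6670 km = 7.515667e+06 m
v = sqrt(mu/r) = sqrt(3.986e14 / 7.515667e+06) = 7282.5736 m/s = 7.2826 km/s

7.2826 km/s


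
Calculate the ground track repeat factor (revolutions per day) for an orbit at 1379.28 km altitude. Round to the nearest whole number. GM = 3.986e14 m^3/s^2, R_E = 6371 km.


r = 7.75028e+06 m
T = 2*pi*sqrt(r^3/mu) = 6790.2742 s = 113.1712 min
revs/day = 1440 / 113.1712 = 12.7241
Rounded: 13 revolutions per day

13 revolutions per day


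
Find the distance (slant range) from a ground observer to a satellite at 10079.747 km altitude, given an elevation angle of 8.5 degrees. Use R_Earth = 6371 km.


h = 10079.747 km, el = 8.5 deg
d = -R_E*sin(el) + sqrt((R_E*sin(el))^2 + 2*R_E*h + h^2)
d = -6371.0000*sin(0.148353) + sqrt((6371.0000*0.1478094)^2 + 2*6371.0000*10079.747 + 10079.747^2)
d = 14254.4973 km

14254.4973 km


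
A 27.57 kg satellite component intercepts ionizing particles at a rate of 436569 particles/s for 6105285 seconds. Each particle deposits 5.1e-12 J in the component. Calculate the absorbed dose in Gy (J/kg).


Total energy deposited = rate * time * E_per
  = 436569 * 6105285 * 5.1e-12 = 13.5934 J
Dose = E_total / mass = 13.5934 / 27.57
Dose = 0.4930515 Gy

0.4931 Gy


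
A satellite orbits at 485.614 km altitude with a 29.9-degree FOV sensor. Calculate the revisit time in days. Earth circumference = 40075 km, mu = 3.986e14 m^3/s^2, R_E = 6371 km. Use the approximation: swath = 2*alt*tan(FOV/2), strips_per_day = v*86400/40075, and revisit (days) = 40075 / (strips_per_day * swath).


swath = 2*485.614*tan(0.2609267) = 259.3316 km
v = sqrt(mu/r) = 7624.5426 m/s = 7.6245 km/s
strips/day = v*86400/40075 = 7.6245*86400/40075 = 16.4382
coverage/day = strips * swath = 16.4382 * 259.3316 = 4262.9416 km
revisit = 40075 / 4262.9416 = 9.4008 days

9.4008 days


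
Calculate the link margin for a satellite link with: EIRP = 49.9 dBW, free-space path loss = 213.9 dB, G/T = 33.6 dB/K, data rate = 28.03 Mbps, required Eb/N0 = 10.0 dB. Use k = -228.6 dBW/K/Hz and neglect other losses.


C/N0 = EIRP - FSPL + G/T - k = 49.9 - 213.9 + 33.6 - (-228.6)
C/N0 = 98.2000 dB-Hz
R_b = 28.03 Mbps = 2.803e+07 bps -> 10*log10(R_b) = 74.4762 dB-Hz
Eb/N0 = C/N0 - 10*log10(R_b) = 98.2000 - 74.4762 = 23.7238 dB
Margin = Eb/N0 - Eb/N0_req = 23.7238 - 10.0 = 13.7238 dB (link closes)

13.7238 dB


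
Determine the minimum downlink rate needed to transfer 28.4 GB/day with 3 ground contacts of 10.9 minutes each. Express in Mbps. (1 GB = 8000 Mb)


total contact time = 3 * 10.9 * 60 = 1962.0000 s
data = 28.4 GB = 227200.0000 Mb
rate = 227200.0000 / 1962.0000 = 115.8002 Mbps

115.8002 Mbps


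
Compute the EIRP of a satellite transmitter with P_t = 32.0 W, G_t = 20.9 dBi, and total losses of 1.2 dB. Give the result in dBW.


Pt = 32.0 W = 15.0515 dBW
EIRP = Pt_dBW + Gt - losses = 15.0515 + 20.9 - 1.2 = 34.7515 dBW

34.7515 dBW


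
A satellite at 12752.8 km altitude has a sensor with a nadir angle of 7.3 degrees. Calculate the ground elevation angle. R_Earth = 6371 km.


r = R_E + alt = 19123.8000 km
Law of sines in the satellite / Earth-center / ground-point triangle:
  sin(nadir)/R_E = sin(90 + el)/r  =>  cos(el) = (r/R_E)*sin(nadir)
cos(el) = (19123.8000 / 6371.0000) * sin(7.3 deg) = 0.3814092
el = arccos(0.3814092) = 67.5790 deg
(Earth-central angle = 90 - nadir - el = 15.1210 deg)

67.5790 degrees


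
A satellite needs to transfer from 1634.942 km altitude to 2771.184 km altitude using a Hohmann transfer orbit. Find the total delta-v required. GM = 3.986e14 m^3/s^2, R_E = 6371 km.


r1 = 8005.9420 km = 8.005942e+06 m
r2 = 9142.1840 km = 9.142184e+06 m
dv1 = sqrt(mu/r1)*(sqrt(2*r2/(r1+r2)) - 1) = 230.0196 m/s
dv2 = sqrt(mu/r2)*(1 - sqrt(2*r1/(r1+r2))) = 222.5090 m/s
total dv = |dv1| + |dv2| = 230.0196 + 222.5090 = 452.5287 m/s = 0.4525287 km/s

0.4525 km/s


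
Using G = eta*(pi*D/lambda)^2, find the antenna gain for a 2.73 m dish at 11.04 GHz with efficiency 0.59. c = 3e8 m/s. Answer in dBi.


lambda = c/f = 3e8 / 1.104e+10 = 0.02717391 m
G = eta*(pi*D/lambda)^2 = 0.59*(pi*2.73/0.02717391)^2
G = 58772.3002 (linear)
G = 10*log10(58772.3002) = 47.6917 dBi

47.6917 dBi


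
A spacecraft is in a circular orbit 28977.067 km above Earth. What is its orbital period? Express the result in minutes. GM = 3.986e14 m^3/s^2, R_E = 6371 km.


r = 35348.0670 km = 3.5348067e+07 m
T = 2*pi*sqrt(r^3/mu) = 2*pi*sqrt(4.4166909e+22 / 3.986e14)
T = 66139.3200 s = 1102.3220 min

1102.3220 minutes


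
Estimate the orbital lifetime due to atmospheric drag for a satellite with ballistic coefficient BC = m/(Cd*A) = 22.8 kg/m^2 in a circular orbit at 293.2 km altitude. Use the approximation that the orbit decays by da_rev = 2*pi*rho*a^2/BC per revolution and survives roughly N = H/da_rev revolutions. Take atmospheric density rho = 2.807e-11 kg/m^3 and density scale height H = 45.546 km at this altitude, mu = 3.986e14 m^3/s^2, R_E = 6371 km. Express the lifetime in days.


a = R_E + alt = 6664.2000 km = 6.6642e+06 m
da_rev = 2*pi*rho*a^2/BC = 2*pi*2.807e-11*(6.6642e+06)^2/22.8 = 343.544878 m per revolution
N = H/da_rev = 45546.0000 m / 343.544878 m = 132.5766 revolutions
P = 2*pi*sqrt(a^3/mu) = 5414.1870 s
lifetime = N*P = 132.5766 * 5414.1870 = 717794.3208 s = 8.3078 days

8.3078 days


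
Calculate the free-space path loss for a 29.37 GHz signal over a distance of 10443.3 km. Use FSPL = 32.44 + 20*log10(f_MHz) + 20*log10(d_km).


f = 29.37 GHz = 29370.0000 MHz
d = 10443.3 km
FSPL = 32.44 + 20*log10(29370.0000) + 20*log10(10443.3)
FSPL = 32.44 + 89.3581 + 80.3768
FSPL = 202.1748 dB

202.1748 dB


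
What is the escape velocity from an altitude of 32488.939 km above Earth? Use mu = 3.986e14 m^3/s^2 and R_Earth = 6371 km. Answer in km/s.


r = 6371.0 + 32488.939 = 38859.9390 km = 3.8859939e+07 m
v_esc = sqrt(2*mu/r) = sqrt(2*3.986e14 / 3.8859939e+07)
v_esc = 4529.3156 m/s = 4.5293 km/s

4.5293 km/s


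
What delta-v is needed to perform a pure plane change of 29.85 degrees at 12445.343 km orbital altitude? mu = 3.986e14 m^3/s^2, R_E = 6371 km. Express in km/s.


r = 18816.3430 km = 1.8816343e+07 m
V = sqrt(mu/r) = 4602.5767 m/s
di = 29.85 deg = 0.5209808 rad
dV = 2*V*sin(di/2) = 2*4602.5767*sin(0.2604904)
dV = 2370.8280 m/s = 2.3708 km/s

2.3708 km/s


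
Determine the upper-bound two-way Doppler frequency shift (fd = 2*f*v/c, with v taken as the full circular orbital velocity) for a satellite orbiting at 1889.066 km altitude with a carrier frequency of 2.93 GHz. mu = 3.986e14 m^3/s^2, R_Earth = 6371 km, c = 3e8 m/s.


r = 8.260066e+06 m
v = sqrt(mu/r) = 6946.6735 m/s (worst-case radial velocity)
f = 2.93 GHz = 2.93e+09 Hz
fd = 2*f*v/c = 2*2.93e+09*6946.6735/3.0e+08
fd = 135691.6895 Hz

135691.6895 Hz


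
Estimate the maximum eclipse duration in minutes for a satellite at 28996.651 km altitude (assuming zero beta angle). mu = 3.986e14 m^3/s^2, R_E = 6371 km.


r = 35367.6510 km
T = 1103.2382 min
Eclipse fraction = arcsin(R_E/r)/pi = arcsin(6371.0000/35367.6510)/pi
= arcsin(0.1801364)/pi = 0.0576539
Eclipse duration = 0.0576539 * 1103.2382 = 63.6060 min

63.6060 minutes


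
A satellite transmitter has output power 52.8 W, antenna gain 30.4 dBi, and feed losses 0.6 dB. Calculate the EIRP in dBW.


Pt = 52.8 W = 17.2263 dBW
EIRP = Pt_dBW + Gt - losses = 17.2263 + 30.4 - 0.6 = 47.0263 dBW

47.0263 dBW


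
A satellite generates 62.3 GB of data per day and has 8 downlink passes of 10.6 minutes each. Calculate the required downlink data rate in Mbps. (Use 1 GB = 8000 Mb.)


total contact time = 8 * 10.6 * 60 = 5088.0000 s
data = 62.3 GB = 498400.0000 Mb
rate = 498400.0000 / 5088.0000 = 97.9560 Mbps

97.9560 Mbps


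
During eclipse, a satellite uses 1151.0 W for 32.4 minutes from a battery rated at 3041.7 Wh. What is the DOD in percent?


E_used = P * t / 60 = 1151.0 * 32.4 / 60 = 621.5400 Wh
DOD = E_used / E_total * 100 = 621.5400 / 3041.7 * 100
DOD = 20.4340 %

20.4340 %
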